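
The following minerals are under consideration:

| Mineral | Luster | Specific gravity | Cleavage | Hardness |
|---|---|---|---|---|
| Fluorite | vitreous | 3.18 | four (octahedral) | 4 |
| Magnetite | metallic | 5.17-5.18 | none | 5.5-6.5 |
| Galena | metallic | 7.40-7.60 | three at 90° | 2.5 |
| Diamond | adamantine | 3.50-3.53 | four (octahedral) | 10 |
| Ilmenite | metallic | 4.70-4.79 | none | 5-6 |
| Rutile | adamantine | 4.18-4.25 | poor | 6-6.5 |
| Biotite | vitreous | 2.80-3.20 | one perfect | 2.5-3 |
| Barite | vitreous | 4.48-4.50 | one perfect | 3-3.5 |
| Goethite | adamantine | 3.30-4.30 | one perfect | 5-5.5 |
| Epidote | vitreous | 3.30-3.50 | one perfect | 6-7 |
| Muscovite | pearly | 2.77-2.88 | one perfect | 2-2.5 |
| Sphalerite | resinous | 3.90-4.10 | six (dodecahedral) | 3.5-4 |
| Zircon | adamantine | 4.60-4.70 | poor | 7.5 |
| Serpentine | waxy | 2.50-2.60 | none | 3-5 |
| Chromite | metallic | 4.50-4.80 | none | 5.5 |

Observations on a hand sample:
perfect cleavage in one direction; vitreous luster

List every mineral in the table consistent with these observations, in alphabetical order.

Barite, Biotite, Epidote

Perfect cleavage in one direction: only Biotite, Barite, Goethite, Epidote, Muscovite remain.
Vitreous luster excludes Goethite, Muscovite.
Remaining candidates: Barite, Biotite, Epidote.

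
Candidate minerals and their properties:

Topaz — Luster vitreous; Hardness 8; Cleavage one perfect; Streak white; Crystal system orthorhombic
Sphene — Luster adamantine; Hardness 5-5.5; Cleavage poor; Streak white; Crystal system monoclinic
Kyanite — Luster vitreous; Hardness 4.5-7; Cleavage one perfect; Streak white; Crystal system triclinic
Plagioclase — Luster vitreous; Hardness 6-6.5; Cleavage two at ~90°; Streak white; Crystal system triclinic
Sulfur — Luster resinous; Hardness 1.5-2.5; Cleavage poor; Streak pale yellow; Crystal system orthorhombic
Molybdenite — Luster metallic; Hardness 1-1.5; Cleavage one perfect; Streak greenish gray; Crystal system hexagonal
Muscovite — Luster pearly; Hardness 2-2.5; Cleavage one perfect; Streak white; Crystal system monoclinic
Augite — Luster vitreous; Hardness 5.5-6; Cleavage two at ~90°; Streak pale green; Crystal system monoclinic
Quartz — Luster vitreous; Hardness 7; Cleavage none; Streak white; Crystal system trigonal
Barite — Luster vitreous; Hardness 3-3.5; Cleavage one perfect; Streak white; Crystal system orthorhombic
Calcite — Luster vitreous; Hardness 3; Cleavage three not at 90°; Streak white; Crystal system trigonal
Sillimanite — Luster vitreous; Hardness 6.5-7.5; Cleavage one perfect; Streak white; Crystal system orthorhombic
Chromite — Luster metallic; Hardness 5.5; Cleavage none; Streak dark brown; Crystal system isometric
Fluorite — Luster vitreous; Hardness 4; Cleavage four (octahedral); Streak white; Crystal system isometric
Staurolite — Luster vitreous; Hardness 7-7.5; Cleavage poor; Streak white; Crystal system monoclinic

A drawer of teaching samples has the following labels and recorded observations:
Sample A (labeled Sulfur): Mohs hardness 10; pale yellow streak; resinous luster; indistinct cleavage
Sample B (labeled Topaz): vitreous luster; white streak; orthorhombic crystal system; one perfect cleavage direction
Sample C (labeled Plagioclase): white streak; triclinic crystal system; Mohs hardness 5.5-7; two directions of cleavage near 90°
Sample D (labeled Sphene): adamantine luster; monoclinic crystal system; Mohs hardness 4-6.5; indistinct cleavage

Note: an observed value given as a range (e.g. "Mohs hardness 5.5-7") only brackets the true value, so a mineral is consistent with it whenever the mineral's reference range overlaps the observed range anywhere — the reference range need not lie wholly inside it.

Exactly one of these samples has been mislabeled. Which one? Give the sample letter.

A

Sample A: Sulfur has hardness 1.5-2.5, but the record shows Mohs hardness 10 — this label is wrong.
Sample B: nothing contradicts Topaz.
Sample C: nothing contradicts Plagioclase.
Sample D: nothing contradicts Sphene.
Sample A is the mislabeled one.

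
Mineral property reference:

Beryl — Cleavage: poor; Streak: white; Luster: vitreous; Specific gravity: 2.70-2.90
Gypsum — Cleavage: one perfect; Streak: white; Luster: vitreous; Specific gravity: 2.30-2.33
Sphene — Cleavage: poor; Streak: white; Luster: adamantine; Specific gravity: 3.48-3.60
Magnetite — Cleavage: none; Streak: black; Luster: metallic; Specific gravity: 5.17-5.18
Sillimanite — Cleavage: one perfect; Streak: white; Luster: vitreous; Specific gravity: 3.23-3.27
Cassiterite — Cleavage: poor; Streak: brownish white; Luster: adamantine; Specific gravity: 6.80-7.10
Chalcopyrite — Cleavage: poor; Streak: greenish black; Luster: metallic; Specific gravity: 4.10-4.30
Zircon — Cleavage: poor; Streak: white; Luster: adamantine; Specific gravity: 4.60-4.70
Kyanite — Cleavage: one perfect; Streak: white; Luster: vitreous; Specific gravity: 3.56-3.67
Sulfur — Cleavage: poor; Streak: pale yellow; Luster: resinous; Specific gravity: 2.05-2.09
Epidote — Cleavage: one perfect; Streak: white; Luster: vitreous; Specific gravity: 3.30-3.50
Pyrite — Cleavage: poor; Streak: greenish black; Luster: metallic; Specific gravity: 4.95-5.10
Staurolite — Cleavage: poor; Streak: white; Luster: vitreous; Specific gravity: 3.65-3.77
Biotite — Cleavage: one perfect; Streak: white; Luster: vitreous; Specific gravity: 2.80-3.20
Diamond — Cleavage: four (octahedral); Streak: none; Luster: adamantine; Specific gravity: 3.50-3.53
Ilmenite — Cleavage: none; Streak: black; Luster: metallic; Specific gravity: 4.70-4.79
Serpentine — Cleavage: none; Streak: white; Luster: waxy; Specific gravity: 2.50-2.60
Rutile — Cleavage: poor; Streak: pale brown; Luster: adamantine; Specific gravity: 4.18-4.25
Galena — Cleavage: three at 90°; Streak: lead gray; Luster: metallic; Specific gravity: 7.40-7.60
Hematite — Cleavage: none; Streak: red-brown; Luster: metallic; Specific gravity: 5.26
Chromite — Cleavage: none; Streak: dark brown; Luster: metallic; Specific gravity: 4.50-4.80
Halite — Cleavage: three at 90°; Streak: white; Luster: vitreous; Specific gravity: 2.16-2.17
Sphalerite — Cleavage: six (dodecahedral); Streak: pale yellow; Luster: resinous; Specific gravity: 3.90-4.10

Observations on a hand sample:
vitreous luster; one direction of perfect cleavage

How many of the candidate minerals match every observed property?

5

Vitreous luster: Beryl, Gypsum, Sillimanite, Kyanite, Epidote, Staurolite, Biotite, Halite remain.
One direction of perfect cleavage rules out Beryl, Staurolite, Halite.
Remaining candidates: Biotite, Epidote, Gypsum, Kyanite, Sillimanite.
That is 5 minerals.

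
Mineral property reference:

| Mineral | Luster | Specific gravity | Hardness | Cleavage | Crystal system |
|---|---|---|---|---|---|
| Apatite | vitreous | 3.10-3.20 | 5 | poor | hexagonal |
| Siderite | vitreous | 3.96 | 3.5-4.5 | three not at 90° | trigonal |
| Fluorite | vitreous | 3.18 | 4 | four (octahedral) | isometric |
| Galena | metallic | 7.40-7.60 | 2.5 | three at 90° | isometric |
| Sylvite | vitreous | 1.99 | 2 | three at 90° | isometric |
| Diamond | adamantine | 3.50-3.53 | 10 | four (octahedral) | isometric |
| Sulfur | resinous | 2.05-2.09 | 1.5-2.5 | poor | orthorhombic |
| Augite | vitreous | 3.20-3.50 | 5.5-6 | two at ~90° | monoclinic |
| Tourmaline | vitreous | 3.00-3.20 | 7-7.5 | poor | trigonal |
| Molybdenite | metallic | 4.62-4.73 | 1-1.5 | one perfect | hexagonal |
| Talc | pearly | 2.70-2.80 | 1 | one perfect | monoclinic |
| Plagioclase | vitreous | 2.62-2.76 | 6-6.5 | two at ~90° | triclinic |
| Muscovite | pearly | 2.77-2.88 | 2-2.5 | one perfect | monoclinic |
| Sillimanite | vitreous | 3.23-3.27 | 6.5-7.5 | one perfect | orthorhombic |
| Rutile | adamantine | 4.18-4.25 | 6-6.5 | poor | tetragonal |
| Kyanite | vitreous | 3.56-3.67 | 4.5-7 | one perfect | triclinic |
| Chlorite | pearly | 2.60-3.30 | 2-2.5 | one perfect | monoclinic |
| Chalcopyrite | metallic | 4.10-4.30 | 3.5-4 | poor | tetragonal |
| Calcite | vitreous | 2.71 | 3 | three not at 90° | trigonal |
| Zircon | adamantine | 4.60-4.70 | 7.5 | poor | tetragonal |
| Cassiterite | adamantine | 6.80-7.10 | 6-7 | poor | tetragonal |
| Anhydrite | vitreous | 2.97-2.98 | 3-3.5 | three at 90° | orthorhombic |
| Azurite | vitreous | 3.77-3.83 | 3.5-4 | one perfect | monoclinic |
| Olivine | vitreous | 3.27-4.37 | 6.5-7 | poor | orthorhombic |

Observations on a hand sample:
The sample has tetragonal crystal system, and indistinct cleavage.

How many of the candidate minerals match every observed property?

4

Tetragonal crystal system — narrows the field to Rutile, Chalcopyrite, Zircon, Cassiterite.
Indistinct cleavage — consistent with all remaining minerals.
Remaining candidates: Cassiterite, Chalcopyrite, Rutile, Zircon.
That is 4 minerals.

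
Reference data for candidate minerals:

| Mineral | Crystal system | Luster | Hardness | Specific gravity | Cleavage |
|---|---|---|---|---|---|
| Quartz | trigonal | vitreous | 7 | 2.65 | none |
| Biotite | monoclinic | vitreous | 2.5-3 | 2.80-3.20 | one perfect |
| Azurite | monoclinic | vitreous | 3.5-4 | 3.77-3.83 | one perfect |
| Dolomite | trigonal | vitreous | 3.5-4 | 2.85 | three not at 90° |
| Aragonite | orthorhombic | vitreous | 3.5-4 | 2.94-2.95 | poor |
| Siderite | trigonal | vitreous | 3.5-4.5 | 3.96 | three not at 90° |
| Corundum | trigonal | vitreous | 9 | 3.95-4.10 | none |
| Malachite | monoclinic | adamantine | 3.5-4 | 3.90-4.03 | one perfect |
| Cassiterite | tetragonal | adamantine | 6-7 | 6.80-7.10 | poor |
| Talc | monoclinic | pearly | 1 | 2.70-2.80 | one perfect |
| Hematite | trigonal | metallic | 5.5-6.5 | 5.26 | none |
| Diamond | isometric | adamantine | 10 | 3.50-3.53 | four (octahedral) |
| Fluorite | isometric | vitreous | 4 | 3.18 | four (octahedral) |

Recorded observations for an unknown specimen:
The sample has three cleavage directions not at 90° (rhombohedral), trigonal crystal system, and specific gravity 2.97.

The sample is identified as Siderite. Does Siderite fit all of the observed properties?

Three cleavage directions not at 90° (rhombohedral) — fits Siderite (cleavage three not at 90°).
Trigonal crystal system — fits Siderite (trigonal system).
Specific gravity 2.97 — Siderite has SG 3.96; inconsistent.
Siderite is excluded by the specific gravity.

No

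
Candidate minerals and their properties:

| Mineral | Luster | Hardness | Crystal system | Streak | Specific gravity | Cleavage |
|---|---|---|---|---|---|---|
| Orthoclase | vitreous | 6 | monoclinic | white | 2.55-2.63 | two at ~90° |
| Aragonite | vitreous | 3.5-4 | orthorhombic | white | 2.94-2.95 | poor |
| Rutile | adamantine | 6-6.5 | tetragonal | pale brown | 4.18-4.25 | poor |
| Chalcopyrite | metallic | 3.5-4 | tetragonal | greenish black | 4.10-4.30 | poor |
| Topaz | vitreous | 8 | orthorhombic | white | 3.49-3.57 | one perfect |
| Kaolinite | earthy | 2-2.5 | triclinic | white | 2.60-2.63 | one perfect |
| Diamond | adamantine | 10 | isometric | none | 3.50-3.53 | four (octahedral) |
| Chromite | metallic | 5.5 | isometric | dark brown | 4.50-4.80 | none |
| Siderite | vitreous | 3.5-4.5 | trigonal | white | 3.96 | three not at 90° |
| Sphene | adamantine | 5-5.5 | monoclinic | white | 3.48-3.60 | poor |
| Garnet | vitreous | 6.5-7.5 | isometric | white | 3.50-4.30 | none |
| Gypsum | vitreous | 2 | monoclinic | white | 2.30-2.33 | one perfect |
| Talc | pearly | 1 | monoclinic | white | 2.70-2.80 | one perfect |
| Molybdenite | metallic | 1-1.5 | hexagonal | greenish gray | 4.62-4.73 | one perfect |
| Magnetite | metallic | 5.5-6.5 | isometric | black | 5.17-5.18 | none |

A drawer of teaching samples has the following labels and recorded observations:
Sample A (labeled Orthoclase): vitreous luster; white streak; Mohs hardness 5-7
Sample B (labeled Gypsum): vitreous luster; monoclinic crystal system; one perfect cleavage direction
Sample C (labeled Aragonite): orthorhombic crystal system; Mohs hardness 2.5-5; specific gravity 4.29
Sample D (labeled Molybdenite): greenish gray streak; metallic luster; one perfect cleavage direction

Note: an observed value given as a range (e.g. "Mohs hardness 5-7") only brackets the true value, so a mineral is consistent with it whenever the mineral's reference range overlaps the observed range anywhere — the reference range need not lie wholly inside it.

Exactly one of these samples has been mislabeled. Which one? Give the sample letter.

C

Sample A: observations are consistent with Orthoclase.
Sample B: observations are consistent with Gypsum.
Sample C: specific gravity 4.29 is outside the reference for Aragonite (SG 2.94-2.95) — mislabeled.
Sample D: observations are consistent with Molybdenite.
Only sample C is inconsistent with its label.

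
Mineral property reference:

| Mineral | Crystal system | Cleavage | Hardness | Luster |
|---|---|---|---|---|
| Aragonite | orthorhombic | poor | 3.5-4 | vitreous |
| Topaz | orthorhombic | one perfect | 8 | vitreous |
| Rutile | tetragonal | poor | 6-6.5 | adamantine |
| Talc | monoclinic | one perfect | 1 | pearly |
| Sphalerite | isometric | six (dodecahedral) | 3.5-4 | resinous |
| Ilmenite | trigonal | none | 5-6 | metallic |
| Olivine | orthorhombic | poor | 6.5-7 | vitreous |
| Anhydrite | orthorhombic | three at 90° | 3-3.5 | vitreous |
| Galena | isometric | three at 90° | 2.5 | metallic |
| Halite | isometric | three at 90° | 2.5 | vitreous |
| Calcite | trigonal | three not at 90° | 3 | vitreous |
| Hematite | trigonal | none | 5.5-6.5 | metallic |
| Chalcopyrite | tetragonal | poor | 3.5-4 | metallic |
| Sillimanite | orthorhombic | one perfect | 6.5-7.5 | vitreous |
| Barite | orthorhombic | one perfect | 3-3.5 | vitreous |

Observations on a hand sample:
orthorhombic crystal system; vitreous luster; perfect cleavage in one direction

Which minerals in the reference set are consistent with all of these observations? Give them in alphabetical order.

Barite, Sillimanite, Topaz

Orthorhombic crystal system — only Aragonite, Topaz, Olivine, Anhydrite, Sillimanite, Barite remain.
Vitreous luster — no further eliminations.
Perfect cleavage in one direction eliminates Aragonite, Olivine, Anhydrite.
Consistent with every observation: Barite, Sillimanite, Topaz.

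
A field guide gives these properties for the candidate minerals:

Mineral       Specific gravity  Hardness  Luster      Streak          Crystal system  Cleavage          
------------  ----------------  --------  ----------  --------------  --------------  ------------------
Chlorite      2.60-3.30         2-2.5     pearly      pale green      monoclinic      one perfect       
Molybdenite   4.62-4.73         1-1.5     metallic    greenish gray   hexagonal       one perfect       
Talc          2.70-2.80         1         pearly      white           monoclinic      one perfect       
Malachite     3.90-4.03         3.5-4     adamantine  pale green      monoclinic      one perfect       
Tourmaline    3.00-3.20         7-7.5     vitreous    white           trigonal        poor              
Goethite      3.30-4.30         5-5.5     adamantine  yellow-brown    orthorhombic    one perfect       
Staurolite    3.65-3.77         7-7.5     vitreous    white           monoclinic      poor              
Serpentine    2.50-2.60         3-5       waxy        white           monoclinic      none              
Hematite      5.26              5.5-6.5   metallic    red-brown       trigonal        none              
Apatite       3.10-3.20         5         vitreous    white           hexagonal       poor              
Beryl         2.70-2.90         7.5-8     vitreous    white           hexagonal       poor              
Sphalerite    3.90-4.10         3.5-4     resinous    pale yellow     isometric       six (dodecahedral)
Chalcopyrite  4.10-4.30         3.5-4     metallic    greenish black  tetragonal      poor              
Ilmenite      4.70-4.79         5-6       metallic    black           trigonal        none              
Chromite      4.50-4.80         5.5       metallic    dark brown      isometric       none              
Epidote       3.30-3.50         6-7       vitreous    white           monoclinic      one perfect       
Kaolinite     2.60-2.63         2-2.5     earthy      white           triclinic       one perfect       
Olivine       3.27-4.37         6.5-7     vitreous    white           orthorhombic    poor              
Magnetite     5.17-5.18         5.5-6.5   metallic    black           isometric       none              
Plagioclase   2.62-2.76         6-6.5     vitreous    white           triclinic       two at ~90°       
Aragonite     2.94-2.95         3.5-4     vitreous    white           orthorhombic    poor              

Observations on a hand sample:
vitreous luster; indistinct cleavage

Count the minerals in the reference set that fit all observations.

Vitreous luster — narrows the field to Tourmaline, Staurolite, Apatite, Beryl, Epidote, Olivine, Plagioclase, Aragonite.
Indistinct cleavage is inconsistent with Epidote, Plagioclase.
Consistent with every observation: Apatite, Aragonite, Beryl, Olivine, Staurolite, Tourmaline.
That is 6 minerals.

6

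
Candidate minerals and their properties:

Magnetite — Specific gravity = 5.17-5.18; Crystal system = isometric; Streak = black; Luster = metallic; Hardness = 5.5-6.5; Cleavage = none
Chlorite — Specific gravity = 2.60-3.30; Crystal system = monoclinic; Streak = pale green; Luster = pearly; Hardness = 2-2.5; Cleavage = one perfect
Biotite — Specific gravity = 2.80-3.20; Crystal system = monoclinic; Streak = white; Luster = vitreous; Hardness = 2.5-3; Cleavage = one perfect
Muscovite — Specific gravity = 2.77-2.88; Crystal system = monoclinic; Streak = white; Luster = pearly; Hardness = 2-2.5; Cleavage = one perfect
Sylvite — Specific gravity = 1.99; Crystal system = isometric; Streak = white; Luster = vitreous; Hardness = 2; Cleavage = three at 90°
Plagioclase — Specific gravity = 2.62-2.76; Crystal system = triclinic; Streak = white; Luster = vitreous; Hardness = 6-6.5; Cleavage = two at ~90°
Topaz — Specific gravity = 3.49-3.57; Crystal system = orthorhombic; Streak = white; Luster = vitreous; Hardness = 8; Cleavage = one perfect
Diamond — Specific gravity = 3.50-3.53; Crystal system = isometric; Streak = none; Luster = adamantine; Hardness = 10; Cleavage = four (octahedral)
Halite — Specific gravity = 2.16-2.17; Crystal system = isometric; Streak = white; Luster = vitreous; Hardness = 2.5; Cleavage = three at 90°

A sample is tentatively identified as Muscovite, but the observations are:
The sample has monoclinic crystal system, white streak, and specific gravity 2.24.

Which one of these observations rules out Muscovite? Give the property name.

specific gravity

Monoclinic crystal system: Muscovite has monoclinic system — agrees.
White streak: Muscovite has white streak — agrees.
Specific gravity 2.24: Muscovite has SG 2.77-2.88 — inconsistent.
The specific gravity is the one property that does not fit.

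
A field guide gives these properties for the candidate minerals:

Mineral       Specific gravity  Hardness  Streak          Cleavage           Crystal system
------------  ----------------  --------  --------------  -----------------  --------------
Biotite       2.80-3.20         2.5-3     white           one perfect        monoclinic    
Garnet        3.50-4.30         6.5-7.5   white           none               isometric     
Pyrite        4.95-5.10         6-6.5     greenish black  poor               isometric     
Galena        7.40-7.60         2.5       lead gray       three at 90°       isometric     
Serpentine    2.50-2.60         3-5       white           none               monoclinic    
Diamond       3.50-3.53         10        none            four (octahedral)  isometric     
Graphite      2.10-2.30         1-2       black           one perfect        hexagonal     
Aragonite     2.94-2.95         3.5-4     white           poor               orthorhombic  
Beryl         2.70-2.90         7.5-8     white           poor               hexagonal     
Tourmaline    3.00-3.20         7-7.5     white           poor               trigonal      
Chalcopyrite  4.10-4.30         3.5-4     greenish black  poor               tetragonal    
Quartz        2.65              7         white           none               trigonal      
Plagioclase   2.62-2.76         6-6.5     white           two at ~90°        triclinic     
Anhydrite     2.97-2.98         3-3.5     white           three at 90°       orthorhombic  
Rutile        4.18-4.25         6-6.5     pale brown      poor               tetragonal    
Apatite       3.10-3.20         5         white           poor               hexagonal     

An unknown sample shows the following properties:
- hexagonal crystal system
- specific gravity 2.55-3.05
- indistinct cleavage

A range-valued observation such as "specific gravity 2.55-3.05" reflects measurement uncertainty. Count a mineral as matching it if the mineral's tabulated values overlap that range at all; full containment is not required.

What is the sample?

Hexagonal crystal system: leaves Graphite, Beryl, Apatite.
Specific gravity 2.55-3.05: leaves Beryl.
Indistinct cleavage: no further eliminations.
Beryl is the sole remaining match.

Beryl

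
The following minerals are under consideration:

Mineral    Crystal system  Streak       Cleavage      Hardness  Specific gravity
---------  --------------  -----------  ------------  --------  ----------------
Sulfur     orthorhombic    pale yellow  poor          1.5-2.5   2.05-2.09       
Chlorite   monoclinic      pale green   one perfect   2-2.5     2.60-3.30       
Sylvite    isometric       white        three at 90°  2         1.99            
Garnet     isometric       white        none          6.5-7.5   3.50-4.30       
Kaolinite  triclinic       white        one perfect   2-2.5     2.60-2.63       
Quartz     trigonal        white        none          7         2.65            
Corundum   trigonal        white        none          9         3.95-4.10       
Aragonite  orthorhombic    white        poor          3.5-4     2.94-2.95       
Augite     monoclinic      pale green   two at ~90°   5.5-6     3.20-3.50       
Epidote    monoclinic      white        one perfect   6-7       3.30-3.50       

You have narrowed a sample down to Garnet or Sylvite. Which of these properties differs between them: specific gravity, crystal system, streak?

Specific gravity: Garnet 3.50-4.30, Sylvite 1.99 — distinct.
Crystal system: both isometric — no difference.
Streak: both white — no difference.
Specific gravity is the diagnostic property here.

specific gravity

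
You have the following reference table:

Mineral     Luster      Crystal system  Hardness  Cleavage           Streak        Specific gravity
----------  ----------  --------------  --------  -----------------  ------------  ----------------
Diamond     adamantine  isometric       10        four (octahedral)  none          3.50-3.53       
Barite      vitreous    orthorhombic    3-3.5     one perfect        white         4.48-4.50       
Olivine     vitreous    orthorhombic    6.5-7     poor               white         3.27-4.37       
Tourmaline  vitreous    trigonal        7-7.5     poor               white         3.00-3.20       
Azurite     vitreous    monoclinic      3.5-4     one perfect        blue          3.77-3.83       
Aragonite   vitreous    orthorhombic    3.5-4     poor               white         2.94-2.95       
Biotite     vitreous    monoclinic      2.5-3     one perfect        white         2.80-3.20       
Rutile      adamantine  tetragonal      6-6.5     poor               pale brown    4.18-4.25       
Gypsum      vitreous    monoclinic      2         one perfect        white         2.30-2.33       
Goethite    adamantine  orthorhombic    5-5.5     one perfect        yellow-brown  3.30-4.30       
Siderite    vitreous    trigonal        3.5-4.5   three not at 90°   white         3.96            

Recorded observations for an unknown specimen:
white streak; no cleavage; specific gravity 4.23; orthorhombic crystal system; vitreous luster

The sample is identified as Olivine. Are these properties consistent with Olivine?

White streak — matches Olivine (white streak).
No cleavage — Olivine has cleavage poor; which does not match.
Specific gravity 4.23 — matches Olivine (SG 3.27-4.37).
Orthorhombic crystal system — matches Olivine (orthorhombic system).
Vitreous luster — matches Olivine (vitreous luster).
The cleavage observation rules out Olivine.

Inconsistent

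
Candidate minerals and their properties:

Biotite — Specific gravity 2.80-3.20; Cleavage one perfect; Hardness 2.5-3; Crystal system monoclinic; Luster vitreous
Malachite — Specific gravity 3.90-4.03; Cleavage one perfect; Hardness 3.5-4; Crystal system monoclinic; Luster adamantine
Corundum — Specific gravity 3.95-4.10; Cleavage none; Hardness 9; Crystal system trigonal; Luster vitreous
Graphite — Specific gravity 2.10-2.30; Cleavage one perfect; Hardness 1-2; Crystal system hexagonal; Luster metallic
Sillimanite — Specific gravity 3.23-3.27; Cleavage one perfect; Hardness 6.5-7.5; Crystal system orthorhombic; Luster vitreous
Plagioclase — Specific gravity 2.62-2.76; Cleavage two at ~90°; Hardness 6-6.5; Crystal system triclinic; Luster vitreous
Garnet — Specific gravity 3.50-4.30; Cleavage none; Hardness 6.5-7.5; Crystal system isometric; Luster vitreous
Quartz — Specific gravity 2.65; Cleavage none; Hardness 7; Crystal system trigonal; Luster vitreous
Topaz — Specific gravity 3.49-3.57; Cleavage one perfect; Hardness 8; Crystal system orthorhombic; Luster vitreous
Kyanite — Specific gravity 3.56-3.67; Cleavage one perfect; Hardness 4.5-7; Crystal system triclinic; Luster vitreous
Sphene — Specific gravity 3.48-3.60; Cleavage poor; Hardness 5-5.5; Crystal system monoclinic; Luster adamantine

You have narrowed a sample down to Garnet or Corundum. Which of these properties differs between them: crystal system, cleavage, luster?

crystal system

Crystal system: Garnet isometric, Corundum trigonal — distinct.
Cleavage: both none — identical.
Luster: both vitreous — identical.
Of the listed properties, crystal system is the one that separates them.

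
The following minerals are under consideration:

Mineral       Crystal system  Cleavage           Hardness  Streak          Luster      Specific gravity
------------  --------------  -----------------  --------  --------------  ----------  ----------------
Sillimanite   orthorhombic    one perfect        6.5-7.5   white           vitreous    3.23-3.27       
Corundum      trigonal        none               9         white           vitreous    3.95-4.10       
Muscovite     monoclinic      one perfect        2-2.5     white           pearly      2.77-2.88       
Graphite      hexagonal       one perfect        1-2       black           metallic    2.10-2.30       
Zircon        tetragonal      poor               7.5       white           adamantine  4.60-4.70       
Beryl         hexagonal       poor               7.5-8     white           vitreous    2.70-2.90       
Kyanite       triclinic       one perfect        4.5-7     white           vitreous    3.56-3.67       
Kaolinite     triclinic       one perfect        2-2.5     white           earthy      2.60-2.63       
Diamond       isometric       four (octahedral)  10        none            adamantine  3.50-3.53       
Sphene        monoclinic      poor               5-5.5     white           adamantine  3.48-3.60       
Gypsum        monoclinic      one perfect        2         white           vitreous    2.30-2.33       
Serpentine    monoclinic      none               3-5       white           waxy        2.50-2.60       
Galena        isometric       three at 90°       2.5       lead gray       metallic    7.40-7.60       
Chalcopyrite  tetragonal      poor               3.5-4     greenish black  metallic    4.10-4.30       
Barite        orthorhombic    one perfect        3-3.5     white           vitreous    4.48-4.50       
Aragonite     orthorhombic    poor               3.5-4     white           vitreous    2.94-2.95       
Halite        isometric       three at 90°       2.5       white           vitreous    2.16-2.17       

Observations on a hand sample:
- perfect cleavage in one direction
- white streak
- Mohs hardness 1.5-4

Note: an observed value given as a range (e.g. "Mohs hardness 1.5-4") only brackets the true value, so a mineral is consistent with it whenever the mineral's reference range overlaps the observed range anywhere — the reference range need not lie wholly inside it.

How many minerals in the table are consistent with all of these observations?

Perfect cleavage in one direction — leaves Sillimanite, Muscovite, Graphite, Kyanite, Kaolinite, Gypsum, Barite.
White streak eliminates Graphite.
Mohs hardness 1.5-4 eliminates Sillimanite, Kyanite.
Remaining candidates: Barite, Gypsum, Kaolinite, Muscovite.
That is 4 minerals.

4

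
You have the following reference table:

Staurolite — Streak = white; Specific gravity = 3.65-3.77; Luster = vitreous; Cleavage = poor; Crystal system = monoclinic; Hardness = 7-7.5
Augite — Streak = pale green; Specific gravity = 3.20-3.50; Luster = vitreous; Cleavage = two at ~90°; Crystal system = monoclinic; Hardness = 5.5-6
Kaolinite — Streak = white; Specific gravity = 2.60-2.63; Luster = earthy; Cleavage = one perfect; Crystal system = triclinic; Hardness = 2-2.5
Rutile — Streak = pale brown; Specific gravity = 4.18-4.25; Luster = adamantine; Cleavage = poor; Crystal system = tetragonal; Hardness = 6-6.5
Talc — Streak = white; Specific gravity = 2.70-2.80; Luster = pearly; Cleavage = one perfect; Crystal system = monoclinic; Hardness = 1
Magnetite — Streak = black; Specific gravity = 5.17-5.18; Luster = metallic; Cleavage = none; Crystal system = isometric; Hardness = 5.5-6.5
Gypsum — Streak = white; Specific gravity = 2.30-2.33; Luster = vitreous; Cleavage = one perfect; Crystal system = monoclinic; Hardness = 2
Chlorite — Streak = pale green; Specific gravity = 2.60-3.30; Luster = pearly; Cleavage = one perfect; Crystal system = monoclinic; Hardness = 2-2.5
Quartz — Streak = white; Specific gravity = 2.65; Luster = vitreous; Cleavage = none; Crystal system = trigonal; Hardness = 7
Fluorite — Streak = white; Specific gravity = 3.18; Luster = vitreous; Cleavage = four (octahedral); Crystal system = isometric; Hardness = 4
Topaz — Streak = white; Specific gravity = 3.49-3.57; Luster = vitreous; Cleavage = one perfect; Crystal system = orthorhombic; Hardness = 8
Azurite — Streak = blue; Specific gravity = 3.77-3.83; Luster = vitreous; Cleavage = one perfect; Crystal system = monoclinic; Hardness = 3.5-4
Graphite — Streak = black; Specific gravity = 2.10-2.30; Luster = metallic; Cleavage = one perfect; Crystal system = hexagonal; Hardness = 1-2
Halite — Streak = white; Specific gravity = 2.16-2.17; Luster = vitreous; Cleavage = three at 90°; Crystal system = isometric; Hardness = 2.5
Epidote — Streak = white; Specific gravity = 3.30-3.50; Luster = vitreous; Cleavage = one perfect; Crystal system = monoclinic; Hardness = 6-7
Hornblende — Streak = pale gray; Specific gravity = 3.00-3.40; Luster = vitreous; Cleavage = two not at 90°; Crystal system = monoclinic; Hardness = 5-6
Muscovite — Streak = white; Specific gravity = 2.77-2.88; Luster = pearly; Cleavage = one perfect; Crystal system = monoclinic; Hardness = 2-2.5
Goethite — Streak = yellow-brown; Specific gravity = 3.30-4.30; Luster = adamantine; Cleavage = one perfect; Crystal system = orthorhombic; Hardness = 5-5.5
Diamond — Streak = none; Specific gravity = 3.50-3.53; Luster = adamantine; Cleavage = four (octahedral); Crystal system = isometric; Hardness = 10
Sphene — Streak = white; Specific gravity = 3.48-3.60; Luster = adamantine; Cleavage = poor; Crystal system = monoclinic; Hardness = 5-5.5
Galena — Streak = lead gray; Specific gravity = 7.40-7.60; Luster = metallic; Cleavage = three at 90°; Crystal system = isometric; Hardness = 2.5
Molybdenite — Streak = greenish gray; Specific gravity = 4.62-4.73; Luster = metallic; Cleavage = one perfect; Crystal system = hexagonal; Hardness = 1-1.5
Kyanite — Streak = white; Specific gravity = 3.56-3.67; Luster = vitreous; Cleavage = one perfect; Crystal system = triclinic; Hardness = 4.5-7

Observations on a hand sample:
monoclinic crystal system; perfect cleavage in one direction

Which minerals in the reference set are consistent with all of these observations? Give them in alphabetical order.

Azurite, Chlorite, Epidote, Gypsum, Muscovite, Talc

Monoclinic crystal system: only Staurolite, Augite, Talc, Gypsum, Chlorite, Azurite, Epidote, Hornblende, Muscovite, Sphene remain.
Perfect cleavage in one direction excludes Staurolite, Augite, Hornblende, Sphene.
The minerals that satisfy all observations are Azurite, Chlorite, Epidote, Gypsum, Muscovite, Talc.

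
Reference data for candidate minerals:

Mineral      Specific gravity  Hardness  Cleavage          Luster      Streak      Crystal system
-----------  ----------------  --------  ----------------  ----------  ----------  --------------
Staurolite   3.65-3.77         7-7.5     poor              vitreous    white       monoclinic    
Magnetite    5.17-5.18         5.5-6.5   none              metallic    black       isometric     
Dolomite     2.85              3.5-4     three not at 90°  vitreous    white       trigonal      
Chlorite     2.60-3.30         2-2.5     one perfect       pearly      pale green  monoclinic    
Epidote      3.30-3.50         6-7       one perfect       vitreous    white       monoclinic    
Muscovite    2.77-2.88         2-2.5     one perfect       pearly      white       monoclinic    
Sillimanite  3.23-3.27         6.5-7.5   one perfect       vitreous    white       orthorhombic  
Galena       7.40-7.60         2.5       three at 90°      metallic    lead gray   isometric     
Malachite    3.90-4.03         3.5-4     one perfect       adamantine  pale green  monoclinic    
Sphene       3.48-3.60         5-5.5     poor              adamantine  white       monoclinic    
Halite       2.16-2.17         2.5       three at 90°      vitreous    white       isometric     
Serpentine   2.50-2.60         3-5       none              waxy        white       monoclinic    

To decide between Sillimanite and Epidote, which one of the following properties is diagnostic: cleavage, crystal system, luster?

Cleavage: both one perfect — same for both.
Crystal system: Sillimanite orthorhombic, Epidote monoclinic — different.
Luster: both vitreous — same for both.
Crystal system is the diagnostic property here.

crystal system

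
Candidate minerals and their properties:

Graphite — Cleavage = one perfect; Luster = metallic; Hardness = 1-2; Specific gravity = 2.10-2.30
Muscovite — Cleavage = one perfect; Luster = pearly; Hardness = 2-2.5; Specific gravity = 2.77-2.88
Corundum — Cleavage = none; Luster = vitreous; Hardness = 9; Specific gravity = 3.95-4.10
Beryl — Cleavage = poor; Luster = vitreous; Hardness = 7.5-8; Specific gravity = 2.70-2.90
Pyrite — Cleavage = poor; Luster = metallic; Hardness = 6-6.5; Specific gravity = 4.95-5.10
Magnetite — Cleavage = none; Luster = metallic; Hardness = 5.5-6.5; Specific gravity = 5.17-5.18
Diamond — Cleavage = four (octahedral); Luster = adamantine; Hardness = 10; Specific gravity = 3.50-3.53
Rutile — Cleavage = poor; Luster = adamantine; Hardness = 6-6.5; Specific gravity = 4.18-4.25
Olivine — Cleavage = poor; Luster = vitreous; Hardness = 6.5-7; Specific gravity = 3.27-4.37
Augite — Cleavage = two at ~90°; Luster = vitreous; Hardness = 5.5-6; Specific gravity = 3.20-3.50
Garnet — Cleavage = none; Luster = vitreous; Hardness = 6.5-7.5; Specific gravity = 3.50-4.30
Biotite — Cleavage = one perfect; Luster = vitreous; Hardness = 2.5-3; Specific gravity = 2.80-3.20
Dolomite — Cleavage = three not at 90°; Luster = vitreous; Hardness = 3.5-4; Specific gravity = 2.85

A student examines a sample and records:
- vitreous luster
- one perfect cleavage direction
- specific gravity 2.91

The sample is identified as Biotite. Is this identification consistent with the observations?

Consistent

Vitreous luster — matches Biotite (vitreous luster).
One perfect cleavage direction — matches Biotite (cleavage one perfect).
Specific gravity 2.91 — matches Biotite (SG 2.80-3.20).
Nothing contradicts Biotite.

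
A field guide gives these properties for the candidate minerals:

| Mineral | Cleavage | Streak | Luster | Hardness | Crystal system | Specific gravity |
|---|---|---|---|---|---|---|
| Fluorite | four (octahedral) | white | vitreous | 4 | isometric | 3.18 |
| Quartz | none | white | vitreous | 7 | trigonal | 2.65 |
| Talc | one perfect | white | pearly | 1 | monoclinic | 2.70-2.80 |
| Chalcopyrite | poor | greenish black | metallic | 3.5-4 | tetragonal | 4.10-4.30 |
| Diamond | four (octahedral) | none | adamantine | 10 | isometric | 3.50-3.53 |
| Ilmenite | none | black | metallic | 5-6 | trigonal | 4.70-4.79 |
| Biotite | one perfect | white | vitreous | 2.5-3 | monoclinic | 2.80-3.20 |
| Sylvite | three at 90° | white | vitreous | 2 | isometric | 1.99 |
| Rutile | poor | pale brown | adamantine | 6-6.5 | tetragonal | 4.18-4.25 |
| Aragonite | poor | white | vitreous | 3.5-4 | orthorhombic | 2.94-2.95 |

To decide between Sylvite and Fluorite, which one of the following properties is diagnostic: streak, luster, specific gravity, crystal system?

specific gravity

Streak: both white — shared.
Luster: both vitreous — shared.
Specific gravity: Sylvite 1.99, Fluorite 3.18 — distinct.
Crystal system: both isometric — shared.
Only specific gravity differs between Sylvite and Fluorite among the listed tests.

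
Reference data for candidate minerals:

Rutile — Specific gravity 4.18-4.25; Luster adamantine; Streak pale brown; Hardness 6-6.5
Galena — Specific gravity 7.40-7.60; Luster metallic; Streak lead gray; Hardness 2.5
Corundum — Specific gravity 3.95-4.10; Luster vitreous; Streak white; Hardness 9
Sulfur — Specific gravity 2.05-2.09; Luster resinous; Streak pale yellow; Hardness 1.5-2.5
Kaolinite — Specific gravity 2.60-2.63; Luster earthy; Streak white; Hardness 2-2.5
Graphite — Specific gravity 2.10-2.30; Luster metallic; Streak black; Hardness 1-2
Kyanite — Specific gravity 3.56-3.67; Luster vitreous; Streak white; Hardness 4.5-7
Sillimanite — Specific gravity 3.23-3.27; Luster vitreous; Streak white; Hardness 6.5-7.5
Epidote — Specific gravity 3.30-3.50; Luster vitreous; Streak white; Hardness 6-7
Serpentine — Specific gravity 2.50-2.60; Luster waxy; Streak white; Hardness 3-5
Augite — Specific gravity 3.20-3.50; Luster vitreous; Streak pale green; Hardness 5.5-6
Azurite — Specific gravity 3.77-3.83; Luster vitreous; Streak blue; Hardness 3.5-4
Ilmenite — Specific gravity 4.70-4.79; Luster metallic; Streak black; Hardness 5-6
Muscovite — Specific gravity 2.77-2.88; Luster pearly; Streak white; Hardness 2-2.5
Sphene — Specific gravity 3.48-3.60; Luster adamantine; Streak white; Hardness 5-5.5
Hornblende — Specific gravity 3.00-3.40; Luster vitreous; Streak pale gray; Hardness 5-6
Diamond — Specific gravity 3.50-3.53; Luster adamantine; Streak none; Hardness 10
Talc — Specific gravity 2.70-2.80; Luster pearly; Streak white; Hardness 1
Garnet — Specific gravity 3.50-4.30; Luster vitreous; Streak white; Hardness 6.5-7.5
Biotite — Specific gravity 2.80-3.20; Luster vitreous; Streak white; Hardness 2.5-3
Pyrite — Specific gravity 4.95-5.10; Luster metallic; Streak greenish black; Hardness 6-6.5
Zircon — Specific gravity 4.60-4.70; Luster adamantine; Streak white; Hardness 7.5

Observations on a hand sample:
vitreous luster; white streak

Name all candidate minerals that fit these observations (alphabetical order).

Biotite, Corundum, Epidote, Garnet, Kyanite, Sillimanite

Vitreous luster — leaves Corundum, Kyanite, Sillimanite, Epidote, Augite, Azurite, Hornblende, Garnet, Biotite.
White streak rules out Augite, Azurite, Hornblende.
Consistent with every observation: Biotite, Corundum, Epidote, Garnet, Kyanite, Sillimanite.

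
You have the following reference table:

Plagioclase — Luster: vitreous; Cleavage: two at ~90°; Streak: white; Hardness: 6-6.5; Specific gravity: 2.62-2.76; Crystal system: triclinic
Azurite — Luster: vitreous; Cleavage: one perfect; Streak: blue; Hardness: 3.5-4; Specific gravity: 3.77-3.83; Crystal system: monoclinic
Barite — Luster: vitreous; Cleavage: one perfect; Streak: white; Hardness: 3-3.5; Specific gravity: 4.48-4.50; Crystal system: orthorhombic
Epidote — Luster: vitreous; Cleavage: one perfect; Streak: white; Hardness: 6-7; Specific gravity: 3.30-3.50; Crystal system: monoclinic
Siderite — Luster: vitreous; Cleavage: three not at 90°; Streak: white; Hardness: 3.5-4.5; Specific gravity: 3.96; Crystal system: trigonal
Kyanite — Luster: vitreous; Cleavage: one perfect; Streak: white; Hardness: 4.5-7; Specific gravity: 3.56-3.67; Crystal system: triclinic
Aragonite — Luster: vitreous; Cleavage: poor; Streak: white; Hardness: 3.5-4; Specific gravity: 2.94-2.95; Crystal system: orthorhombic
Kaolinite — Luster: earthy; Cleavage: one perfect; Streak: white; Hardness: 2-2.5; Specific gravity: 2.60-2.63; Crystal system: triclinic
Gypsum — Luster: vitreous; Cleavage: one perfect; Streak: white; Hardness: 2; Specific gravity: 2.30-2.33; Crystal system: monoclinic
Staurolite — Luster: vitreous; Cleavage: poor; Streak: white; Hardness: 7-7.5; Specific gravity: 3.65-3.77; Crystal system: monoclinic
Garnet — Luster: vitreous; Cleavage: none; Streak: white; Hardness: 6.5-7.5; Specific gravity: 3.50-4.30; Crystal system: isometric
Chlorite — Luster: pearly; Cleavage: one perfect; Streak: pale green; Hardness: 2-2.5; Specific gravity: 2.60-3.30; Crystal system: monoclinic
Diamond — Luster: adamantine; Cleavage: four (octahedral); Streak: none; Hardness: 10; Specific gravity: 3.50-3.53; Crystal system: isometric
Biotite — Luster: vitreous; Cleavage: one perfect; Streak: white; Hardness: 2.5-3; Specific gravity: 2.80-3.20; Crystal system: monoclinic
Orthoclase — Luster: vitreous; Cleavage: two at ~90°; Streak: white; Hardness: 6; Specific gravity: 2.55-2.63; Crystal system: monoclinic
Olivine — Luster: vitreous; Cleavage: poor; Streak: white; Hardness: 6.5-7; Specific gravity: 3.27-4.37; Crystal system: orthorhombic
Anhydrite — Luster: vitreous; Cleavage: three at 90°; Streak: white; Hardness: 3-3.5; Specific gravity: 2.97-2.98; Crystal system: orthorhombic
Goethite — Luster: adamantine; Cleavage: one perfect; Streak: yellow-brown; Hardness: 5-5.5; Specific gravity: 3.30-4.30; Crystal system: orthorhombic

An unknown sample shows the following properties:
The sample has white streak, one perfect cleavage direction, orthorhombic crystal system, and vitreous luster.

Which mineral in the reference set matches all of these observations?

Barite

White streak rules out Azurite, Chlorite, Diamond, Goethite.
One perfect cleavage direction — leaves Barite, Epidote, Kyanite, Kaolinite, Gypsum, Biotite.
Orthorhombic crystal system — narrows the field to Barite.
Vitreous luster — every remaining candidate is consistent.
Barite is the sole remaining match.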